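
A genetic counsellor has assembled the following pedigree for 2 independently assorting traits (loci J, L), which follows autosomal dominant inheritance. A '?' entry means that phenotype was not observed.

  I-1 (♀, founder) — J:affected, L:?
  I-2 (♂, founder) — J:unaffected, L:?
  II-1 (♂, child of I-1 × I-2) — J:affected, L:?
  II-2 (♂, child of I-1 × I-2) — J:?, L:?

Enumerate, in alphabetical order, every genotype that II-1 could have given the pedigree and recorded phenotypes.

J/I-1 aff ·: Jj|JJ
J/I-2 un ·: jj
J/II-1 aff I-1×I-2: Jj
J/II-2 ? I-1×I-2: jj|Jj
⇒ J over [I-1,I-2,II-1,II-2]: 3 consistent
L/I-1 ? ·: ll|Ll|LL
L/I-2 ? ·: ll|Ll|LL
L/II-1 ? I-1×I-2: ll|Ll|LL
L/II-2 ? I-1×I-2: ll|Ll|LL
⇒ L over [I-1,I-2,II-1,II-2]: 29 consistent

II-1 ∈ {Jj LL, Jj Ll, Jj ll}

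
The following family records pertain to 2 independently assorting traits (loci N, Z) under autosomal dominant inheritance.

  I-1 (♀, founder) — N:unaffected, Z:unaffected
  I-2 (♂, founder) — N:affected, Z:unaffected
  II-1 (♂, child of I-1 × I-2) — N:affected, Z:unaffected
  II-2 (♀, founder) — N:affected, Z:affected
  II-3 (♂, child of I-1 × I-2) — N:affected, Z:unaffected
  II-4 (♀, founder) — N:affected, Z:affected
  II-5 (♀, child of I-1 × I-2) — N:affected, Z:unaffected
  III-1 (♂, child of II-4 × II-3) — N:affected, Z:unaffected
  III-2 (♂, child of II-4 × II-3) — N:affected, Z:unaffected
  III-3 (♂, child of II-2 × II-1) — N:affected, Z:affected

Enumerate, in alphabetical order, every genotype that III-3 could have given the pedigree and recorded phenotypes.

III-3 ∈ {NN Zz, Nn Zz}

N/I-1 un ·: nn
N/I-2 aff ·: Nn|NN
N/II-1 aff I-1×I-2: Nn
N/II-2 aff ·: Nn|NN
N/II-3 aff I-1×I-2: Nn
N/II-4 aff ·: Nn|NN
N/II-5 aff I-1×I-2: Nn
N/III-1 aff II-4×II-3: Nn|NN
N/III-2 aff II-4×II-3: Nn|NN
N/III-3 aff II-2×II-1: Nn|NN
⇒ N over [I-1,I-2,II-1,II-2,II-3,II-4,II-5,III-1,III-2,III-3]: 64 consistent
Z/I-1 un ·: zz
Z/I-2 un ·: zz
Z/II-1 un I-1×I-2: zz
Z/II-2 aff ·: Zz|ZZ
Z/II-3 un I-1×I-2: zz
Z/II-4 aff ·: Zz
Z/II-5 un I-1×I-2: zz
Z/III-1 un II-4×II-3: zz
Z/III-2 un II-4×II-3: zz
Z/III-3 aff II-2×II-1: Zz
⇒ Z over [I-1,I-2,II-1,II-2,II-3,II-4,II-5,III-1,III-2,III-3]: 2 consistent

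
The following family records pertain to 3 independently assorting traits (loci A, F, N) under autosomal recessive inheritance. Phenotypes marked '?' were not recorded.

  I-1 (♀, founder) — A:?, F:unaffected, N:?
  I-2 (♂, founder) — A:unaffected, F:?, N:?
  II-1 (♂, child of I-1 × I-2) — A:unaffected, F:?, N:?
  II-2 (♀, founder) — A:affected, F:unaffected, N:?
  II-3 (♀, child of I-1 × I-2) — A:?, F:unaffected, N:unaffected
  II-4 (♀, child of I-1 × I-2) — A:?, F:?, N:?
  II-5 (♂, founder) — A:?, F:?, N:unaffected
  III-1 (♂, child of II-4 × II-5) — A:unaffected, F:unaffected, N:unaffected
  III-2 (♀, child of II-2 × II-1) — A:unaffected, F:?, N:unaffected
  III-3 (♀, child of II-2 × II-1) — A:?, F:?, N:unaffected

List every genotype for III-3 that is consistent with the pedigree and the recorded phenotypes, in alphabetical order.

A/I-1 ? ·: AA|Aa|aa
A/I-2 un ·: AA|Aa
A/II-1 un I-1×I-2: AA|Aa
A/II-2 aff ·: aa
A/II-3 ? I-1×I-2: AA|Aa|aa
A/II-4 ? I-1×I-2: AA|Aa|aa
A/II-5 ? ·: AA|Aa|aa
A/III-1 un II-4×II-5: AA|Aa
A/III-2 un II-2×II-1: Aa
A/III-3 ? II-2×II-1: Aa|aa
⇒ A over [I-1,I-2,II-1,II-2,II-3,II-4,II-5,III-1,III-2,III-3]: 249 consistent
F/I-1 un ·: FF|Ff
F/I-2 ? ·: FF|Ff|ff
F/II-1 ? I-1×I-2: FF|Ff|ff
F/II-2 un ·: FF|Ff
F/II-3 un I-1×I-2: FF|Ff
F/II-4 ? I-1×I-2: FF|Ff|ff
F/II-5 ? ·: FF|Ff|ff
F/III-1 un II-4×II-5: FF|Ff
F/III-2 ? II-2×II-1: FF|Ff|ff
F/III-3 ? II-2×II-1: FF|Ff|ff
⇒ F over [I-1,I-2,II-1,II-2,II-3,II-4,II-5,III-1,III-2,III-3]: 1365 consistent
N/I-1 ? ·: NN|Nn|nn
N/I-2 ? ·: NN|Nn|nn
N/II-1 ? I-1×I-2: NN|Nn|nn
N/II-2 ? ·: NN|Nn|nn
N/II-3 un I-1×I-2: NN|Nn
N/II-4 ? I-1×I-2: NN|Nn|nn
N/II-5 un ·: NN|Nn
N/III-1 un II-4×II-5: NN|Nn
N/III-2 un II-2×II-1: NN|Nn
N/III-3 un II-2×II-1: NN|Nn
⇒ N over [I-1,I-2,II-1,II-2,II-3,II-4,II-5,III-1,III-2,III-3]: 948 consistent

III-3 ∈ {Aa FF NN, Aa FF Nn, Aa Ff NN, Aa Ff Nn, Aa ff NN, Aa ff Nn, aa FF NN, aa FF Nn, aa Ff NN, aa Ff Nn, aa ff NN, aa ff Nn}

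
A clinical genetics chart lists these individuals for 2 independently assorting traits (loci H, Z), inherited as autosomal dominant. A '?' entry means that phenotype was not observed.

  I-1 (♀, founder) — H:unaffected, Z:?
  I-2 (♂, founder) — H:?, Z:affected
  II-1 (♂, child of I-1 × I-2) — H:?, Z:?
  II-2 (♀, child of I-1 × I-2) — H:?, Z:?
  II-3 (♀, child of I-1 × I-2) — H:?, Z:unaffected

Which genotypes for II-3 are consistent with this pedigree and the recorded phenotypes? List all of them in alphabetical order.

II-3 ∈ {Hh zz, hh zz}

H/I-1 un ·: hh
H/I-2 ? ·: hh|Hh|HH
H/II-1 ? I-1×I-2: hh|Hh
H/II-2 ? I-1×I-2: hh|Hh
H/II-3 ? I-1×I-2: hh|Hh
⇒ H over [I-1,I-2,II-1,II-2,II-3]: 10 consistent
Z/I-1 ? ·: zz|Zz
Z/I-2 aff ·: Zz
Z/II-1 ? I-1×I-2: zz|Zz|ZZ
Z/II-2 ? I-1×I-2: zz|Zz|ZZ
Z/II-3 un I-1×I-2: zz
⇒ Z over [I-1,I-2,II-1,II-2,II-3]: 13 consistent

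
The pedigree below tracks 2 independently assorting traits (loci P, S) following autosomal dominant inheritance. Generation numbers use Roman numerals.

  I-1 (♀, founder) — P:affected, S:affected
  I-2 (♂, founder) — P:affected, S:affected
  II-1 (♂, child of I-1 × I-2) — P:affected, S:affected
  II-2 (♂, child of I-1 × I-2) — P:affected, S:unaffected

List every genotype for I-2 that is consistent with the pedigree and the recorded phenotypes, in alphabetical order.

I-2 ∈ {PP Ss, Pp Ss}

P/I-1 aff ·: Pp|PP
P/I-2 aff ·: Pp|PP
P/II-1 aff I-1×I-2: Pp|PP
P/II-2 aff I-1×I-2: Pp|PP
⇒ P over [I-1,I-2,II-1,II-2]: 13 consistent
S/I-1 aff ·: Ss
S/I-2 aff ·: Ss
S/II-1 aff I-1×I-2: Ss|SS
S/II-2 un I-1×I-2: ss
⇒ S over [I-1,I-2,II-1,II-2]: 2 consistent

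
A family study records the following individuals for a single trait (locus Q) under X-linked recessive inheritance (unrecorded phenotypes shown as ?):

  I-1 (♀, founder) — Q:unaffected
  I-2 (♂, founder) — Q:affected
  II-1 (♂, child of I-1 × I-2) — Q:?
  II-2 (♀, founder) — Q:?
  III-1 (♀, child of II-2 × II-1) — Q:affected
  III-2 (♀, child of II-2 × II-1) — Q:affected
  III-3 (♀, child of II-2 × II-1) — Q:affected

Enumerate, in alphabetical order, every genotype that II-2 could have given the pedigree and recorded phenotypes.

II-2 ∈ {X^QX^q, X^qX^q}

Q/I-1 un ·: X^QX^q
Q/I-2 aff ·: X^qY
Q/II-1 ? I-1×I-2: X^qY
Q/II-2 ? ·: X^QX^q|X^qX^q
Q/III-1 aff II-2×II-1: X^qX^q
Q/III-2 aff II-2×II-1: X^qX^q
Q/III-3 aff II-2×II-1: X^qX^q
⇒ Q over [I-1,I-2,II-1,II-2,III-1,III-2,III-3]: 2 consistent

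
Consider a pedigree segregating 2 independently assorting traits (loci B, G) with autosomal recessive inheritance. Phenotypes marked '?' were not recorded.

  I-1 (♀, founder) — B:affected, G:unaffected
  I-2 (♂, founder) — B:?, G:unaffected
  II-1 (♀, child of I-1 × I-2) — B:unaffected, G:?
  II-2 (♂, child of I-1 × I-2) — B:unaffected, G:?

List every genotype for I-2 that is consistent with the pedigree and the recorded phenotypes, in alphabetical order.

I-2 ∈ {BB GG, BB Gg, Bb GG, Bb Gg}

B/I-1 aff ·: bb
B/I-2 ? ·: BB|Bb
B/II-1 un I-1×I-2: Bb
B/II-2 un I-1×I-2: Bb
⇒ B over [I-1,I-2,II-1,II-2]: 2 consistent
G/I-1 un ·: GG|Gg
G/I-2 un ·: GG|Gg
G/II-1 ? I-1×I-2: GG|Gg|gg
G/II-2 ? I-1×I-2: GG|Gg|gg
⇒ G over [I-1,I-2,II-1,II-2]: 18 consistent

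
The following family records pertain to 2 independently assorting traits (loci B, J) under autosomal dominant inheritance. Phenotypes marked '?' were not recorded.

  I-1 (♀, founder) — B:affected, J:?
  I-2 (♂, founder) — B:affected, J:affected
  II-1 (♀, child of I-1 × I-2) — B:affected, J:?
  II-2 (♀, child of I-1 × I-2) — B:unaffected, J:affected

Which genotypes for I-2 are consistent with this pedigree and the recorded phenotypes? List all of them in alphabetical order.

I-2 ∈ {Bb JJ, Bb Jj}

B/I-1 aff ·: Bb
B/I-2 aff ·: Bb
B/II-1 aff I-1×I-2: Bb|BB
B/II-2 un I-1×I-2: bb
⇒ B over [I-1,I-2,II-1,II-2]: 2 consistent
J/I-1 ? ·: jj|Jj|JJ
J/I-2 aff ·: Jj|JJ
J/II-1 ? I-1×I-2: jj|Jj|JJ
J/II-2 aff I-1×I-2: Jj|JJ
⇒ J over [I-1,I-2,II-1,II-2]: 18 consistent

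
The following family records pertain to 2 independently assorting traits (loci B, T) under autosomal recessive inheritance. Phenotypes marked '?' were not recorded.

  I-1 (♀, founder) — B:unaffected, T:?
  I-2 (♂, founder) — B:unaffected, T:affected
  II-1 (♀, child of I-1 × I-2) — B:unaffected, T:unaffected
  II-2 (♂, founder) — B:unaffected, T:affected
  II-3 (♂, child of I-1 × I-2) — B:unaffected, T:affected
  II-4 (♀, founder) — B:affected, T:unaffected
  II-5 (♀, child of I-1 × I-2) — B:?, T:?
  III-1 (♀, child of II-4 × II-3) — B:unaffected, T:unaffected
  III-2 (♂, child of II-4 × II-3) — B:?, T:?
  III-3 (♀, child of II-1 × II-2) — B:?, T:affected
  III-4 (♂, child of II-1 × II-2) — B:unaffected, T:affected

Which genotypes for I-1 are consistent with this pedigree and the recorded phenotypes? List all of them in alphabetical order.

B/I-1 un ·: BB|Bb
B/I-2 un ·: BB|Bb
B/II-1 un I-1×I-2: BB|Bb
B/II-2 un ·: BB|Bb
B/II-3 un I-1×I-2: BB|Bb
B/II-4 aff ·: bb
B/II-5 ? I-1×I-2: BB|Bb|bb
B/III-1 un II-4×II-3: Bb
B/III-2 ? II-4×II-3: Bb|bb
B/III-3 ? II-1×II-2: BB|Bb|bb
B/III-4 un II-1×II-2: BB|Bb
⇒ B over [I-1,I-2,II-1,II-2,II-3,II-4,II-5,III-1,III-2,III-3,III-4]: 320 consistent
T/I-1 ? ·: Tt
T/I-2 aff ·: tt
T/II-1 un I-1×I-2: Tt
T/II-2 aff ·: tt
T/II-3 aff I-1×I-2: tt
T/II-4 un ·: TT|Tt
T/II-5 ? I-1×I-2: Tt|tt
T/III-1 un II-4×II-3: Tt
T/III-2 ? II-4×II-3: Tt|tt
T/III-3 aff II-1×II-2: tt
T/III-4 aff II-1×II-2: tt
⇒ T over [I-1,I-2,II-1,II-2,II-3,II-4,II-5,III-1,III-2,III-3,III-4]: 6 consistent

I-1 ∈ {BB Tt, Bb Tt}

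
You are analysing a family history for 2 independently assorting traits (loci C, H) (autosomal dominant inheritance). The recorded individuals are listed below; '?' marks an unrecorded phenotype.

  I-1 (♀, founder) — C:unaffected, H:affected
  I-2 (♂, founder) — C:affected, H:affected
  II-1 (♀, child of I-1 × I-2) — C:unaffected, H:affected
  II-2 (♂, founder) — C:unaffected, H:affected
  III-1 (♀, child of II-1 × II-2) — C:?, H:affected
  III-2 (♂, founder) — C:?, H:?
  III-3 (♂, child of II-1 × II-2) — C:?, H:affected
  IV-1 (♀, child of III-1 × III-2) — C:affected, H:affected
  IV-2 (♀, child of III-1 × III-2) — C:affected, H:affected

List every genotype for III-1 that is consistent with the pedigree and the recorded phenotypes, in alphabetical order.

C/I-1 un ·: cc
C/I-2 aff ·: Cc
C/II-1 un I-1×I-2: cc
C/II-2 un ·: cc
C/III-1 ? II-1×II-2: cc
C/III-2 ? ·: Cc|CC
C/III-3 ? II-1×II-2: cc
C/IV-1 aff III-1×III-2: Cc
C/IV-2 aff III-1×III-2: Cc
⇒ C over [I-1,I-2,II-1,II-2,III-1,III-2,III-3,IV-1,IV-2]: 2 consistent
H/I-1 aff ·: Hh|HH
H/I-2 aff ·: Hh|HH
H/II-1 aff I-1×I-2: Hh|HH
H/II-2 aff ·: Hh|HH
H/III-1 aff II-1×II-2: Hh|HH
H/III-2 ? ·: hh|Hh|HH
H/III-3 aff II-1×II-2: Hh|HH
H/IV-1 aff III-1×III-2: Hh|HH
H/IV-2 aff III-1×III-2: Hh|HH
⇒ H over [I-1,I-2,II-1,II-2,III-1,III-2,III-3,IV-1,IV-2]: 324 consistent

III-1 ∈ {cc HH, cc Hh}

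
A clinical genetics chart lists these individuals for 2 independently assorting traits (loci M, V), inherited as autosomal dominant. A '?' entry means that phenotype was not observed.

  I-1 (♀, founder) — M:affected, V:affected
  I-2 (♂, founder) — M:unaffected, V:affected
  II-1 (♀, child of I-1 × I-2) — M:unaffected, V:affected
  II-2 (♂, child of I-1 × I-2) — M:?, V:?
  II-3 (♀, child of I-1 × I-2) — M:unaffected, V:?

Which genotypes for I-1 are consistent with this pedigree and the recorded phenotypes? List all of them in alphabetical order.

M/I-1 aff ·: Mm
M/I-2 un ·: mm
M/II-1 un I-1×I-2: mm
M/II-2 ? I-1×I-2: mm|Mm
M/II-3 un I-1×I-2: mm
⇒ M over [I-1,I-2,II-1,II-2,II-3]: 2 consistent
V/I-1 aff ·: Vv|VV
V/I-2 aff ·: Vv|VV
V/II-1 aff I-1×I-2: Vv|VV
V/II-2 ? I-1×I-2: vv|Vv|VV
V/II-3 ? I-1×I-2: vv|Vv|VV
⇒ V over [I-1,I-2,II-1,II-2,II-3]: 35 consistent

I-1 ∈ {Mm VV, Mm Vv}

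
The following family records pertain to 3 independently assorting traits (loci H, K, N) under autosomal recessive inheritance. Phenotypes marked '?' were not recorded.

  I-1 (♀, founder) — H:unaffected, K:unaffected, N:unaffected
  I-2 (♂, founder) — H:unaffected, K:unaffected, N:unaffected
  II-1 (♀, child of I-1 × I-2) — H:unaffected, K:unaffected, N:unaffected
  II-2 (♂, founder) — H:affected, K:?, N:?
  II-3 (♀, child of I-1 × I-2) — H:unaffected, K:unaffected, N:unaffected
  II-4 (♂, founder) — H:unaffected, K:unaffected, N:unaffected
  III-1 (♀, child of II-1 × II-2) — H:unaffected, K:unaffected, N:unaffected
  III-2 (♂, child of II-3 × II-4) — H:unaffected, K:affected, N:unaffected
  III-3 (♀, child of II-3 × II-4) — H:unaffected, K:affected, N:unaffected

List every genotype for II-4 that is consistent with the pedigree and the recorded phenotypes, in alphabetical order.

H/I-1 un ·: HH|Hh
H/I-2 un ·: HH|Hh
H/II-1 un I-1×I-2: HH|Hh
H/II-2 aff ·: hh
H/II-3 un I-1×I-2: HH|Hh
H/II-4 un ·: HH|Hh
H/III-1 un II-1×II-2: Hh
H/III-2 un II-3×II-4: HH|Hh
H/III-3 un II-3×II-4: HH|Hh
⇒ H over [I-1,I-2,II-1,II-2,II-3,II-4,III-1,III-2,III-3]: 83 consistent
K/I-1 un ·: KK|Kk
K/I-2 un ·: KK|Kk
K/II-1 un I-1×I-2: KK|Kk
K/II-2 ? ·: KK|Kk|kk
K/II-3 un I-1×I-2: Kk
K/II-4 un ·: Kk
K/III-1 un II-1×II-2: KK|Kk
K/III-2 aff II-3×II-4: kk
K/III-3 aff II-3×II-4: kk
⇒ K over [I-1,I-2,II-1,II-2,II-3,II-4,III-1,III-2,III-3]: 27 consistent
N/I-1 un ·: NN|Nn
N/I-2 un ·: NN|Nn
N/II-1 un I-1×I-2: NN|Nn
N/II-2 ? ·: NN|Nn|nn
N/II-3 un I-1×I-2: NN|Nn
N/II-4 un ·: NN|Nn
N/III-1 un II-1×II-2: NN|Nn
N/III-2 un II-3×II-4: NN|Nn
N/III-3 un II-3×II-4: NN|Nn
⇒ N over [I-1,I-2,II-1,II-2,II-3,II-4,III-1,III-2,III-3]: 371 consistent

II-4 ∈ {HH Kk NN, HH Kk Nn, Hh Kk NN, Hh Kk Nn}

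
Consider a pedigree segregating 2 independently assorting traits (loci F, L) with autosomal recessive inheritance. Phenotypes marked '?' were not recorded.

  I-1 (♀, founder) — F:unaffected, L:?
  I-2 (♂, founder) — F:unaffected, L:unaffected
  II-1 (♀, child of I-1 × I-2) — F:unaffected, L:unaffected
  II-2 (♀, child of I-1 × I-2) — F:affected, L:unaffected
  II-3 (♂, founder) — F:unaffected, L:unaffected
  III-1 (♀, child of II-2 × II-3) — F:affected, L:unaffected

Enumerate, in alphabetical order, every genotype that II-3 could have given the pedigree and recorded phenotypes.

II-3 ∈ {Ff LL, Ff Ll}

F/I-1 un ·: Ff
F/I-2 un ·: Ff
F/II-1 un I-1×I-2: FF|Ff
F/II-2 aff I-1×I-2: ff
F/II-3 un ·: Ff
F/III-1 aff II-2×II-3: ff
⇒ F over [I-1,I-2,II-1,II-2,II-3,III-1]: 2 consistent
L/I-1 ? ·: LL|Ll|ll
L/I-2 un ·: LL|Ll
L/II-1 un I-1×I-2: LL|Ll
L/II-2 un I-1×I-2: LL|Ll
L/II-3 un ·: LL|Ll
L/III-1 un II-2×II-3: LL|Ll
⇒ L over [I-1,I-2,II-1,II-2,II-3,III-1]: 53 consistent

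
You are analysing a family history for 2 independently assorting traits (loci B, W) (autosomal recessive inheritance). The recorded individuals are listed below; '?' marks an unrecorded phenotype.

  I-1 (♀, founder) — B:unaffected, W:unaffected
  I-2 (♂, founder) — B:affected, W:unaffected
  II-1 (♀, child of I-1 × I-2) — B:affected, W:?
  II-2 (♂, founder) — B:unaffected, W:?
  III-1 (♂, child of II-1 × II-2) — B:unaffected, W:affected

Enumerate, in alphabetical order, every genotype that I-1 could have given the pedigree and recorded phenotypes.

I-1 ∈ {Bb WW, Bb Ww}

B/I-1 un ·: Bb
B/I-2 aff ·: bb
B/II-1 aff I-1×I-2: bb
B/II-2 un ·: BB|Bb
B/III-1 un II-1×II-2: Bb
⇒ B over [I-1,I-2,II-1,II-2,III-1]: 2 consistent
W/I-1 un ·: WW|Ww
W/I-2 un ·: WW|Ww
W/II-1 ? I-1×I-2: Ww|ww
W/II-2 ? ·: Ww|ww
W/III-1 aff II-1×II-2: ww
⇒ W over [I-1,I-2,II-1,II-2,III-1]: 8 consistent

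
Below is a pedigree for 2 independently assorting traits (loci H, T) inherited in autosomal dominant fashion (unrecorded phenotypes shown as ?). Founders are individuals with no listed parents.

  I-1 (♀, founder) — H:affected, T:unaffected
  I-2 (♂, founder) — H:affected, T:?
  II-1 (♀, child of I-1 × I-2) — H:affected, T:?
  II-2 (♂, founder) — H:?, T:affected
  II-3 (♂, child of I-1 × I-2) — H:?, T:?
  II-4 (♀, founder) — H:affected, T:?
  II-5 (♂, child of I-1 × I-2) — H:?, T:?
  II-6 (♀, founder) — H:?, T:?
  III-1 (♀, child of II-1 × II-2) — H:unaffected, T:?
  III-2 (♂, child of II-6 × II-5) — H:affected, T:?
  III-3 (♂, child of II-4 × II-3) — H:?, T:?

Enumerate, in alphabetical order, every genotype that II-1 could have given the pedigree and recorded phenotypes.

H/I-1 aff ·: Hh|HH
H/I-2 aff ·: Hh|HH
H/II-1 aff I-1×I-2: Hh
H/II-2 ? ·: hh|Hh
H/II-3 ? I-1×I-2: hh|Hh|HH
H/II-4 aff ·: Hh|HH
H/II-5 ? I-1×I-2: hh|Hh|HH
H/II-6 ? ·: hh|Hh|HH
H/III-1 un II-1×II-2: hh
H/III-2 aff II-6×II-5: Hh|HH
H/III-3 ? II-4×II-3: hh|Hh|HH
⇒ H over [I-1,I-2,II-1,II-2,II-3,II-4,II-5,II-6,III-1,III-2,III-3]: 530 consistent
T/I-1 un ·: tt
T/I-2 ? ·: tt|Tt|TT
T/II-1 ? I-1×I-2: tt|Tt
T/II-2 aff ·: Tt|TT
T/II-3 ? I-1×I-2: tt|Tt
T/II-4 ? ·: tt|Tt|TT
T/II-5 ? I-1×I-2: tt|Tt
T/II-6 ? ·: tt|Tt|TT
T/III-1 ? II-1×II-2: tt|Tt|TT
T/III-2 ? II-6×II-5: tt|Tt|TT
T/III-3 ? II-4×II-3: tt|Tt|TT
⇒ T over [I-1,I-2,II-1,II-2,II-3,II-4,II-5,II-6,III-1,III-2,III-3]: 1261 consistent

II-1 ∈ {Hh Tt, Hh tt}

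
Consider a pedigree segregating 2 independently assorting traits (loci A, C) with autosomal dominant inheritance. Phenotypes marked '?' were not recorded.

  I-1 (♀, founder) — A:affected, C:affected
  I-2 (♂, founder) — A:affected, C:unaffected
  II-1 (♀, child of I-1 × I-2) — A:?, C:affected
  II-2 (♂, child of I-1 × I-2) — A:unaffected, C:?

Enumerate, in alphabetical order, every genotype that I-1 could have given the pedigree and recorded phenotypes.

A/I-1 aff ·: Aa
A/I-2 aff ·: Aa
A/II-1 ? I-1×I-2: aa|Aa|AA
A/II-2 un I-1×I-2: aa
⇒ A over [I-1,I-2,II-1,II-2]: 3 consistent
C/I-1 aff ·: Cc|CC
C/I-2 un ·: cc
C/II-1 aff I-1×I-2: Cc
C/II-2 ? I-1×I-2: cc|Cc
⇒ C over [I-1,I-2,II-1,II-2]: 3 consistent

I-1 ∈ {Aa CC, Aa Cc}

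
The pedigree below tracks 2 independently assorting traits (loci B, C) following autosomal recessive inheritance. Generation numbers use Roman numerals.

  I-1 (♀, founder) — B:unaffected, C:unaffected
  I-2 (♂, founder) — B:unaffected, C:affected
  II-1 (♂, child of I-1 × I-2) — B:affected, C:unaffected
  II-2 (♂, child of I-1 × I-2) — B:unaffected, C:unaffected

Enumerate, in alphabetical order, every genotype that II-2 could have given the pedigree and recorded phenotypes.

B/I-1 un ·: Bb
B/I-2 un ·: Bb
B/II-1 aff I-1×I-2: bb
B/II-2 un I-1×I-2: BB|Bb
⇒ B over [I-1,I-2,II-1,II-2]: 2 consistent
C/I-1 un ·: CC|Cc
C/I-2 aff ·: cc
C/II-1 un I-1×I-2: Cc
C/II-2 un I-1×I-2: Cc
⇒ C over [I-1,I-2,II-1,II-2]: 2 consistent

II-2 ∈ {BB Cc, Bb Cc}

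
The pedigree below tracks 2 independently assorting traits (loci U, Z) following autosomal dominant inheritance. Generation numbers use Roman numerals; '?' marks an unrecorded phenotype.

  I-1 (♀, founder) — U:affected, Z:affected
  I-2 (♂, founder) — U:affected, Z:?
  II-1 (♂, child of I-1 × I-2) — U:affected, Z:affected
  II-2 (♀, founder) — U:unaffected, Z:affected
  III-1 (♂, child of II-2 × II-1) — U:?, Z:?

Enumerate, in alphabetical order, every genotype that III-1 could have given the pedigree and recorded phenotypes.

U/I-1 aff ·: Uu|UU
U/I-2 aff ·: Uu|UU
U/II-1 aff I-1×I-2: Uu|UU
U/II-2 un ·: uu
U/III-1 ? II-2×II-1: uu|Uu
⇒ U over [I-1,I-2,II-1,II-2,III-1]: 10 consistent
Z/I-1 aff ·: Zz|ZZ
Z/I-2 ? ·: zz|Zz|ZZ
Z/II-1 aff I-1×I-2: Zz|ZZ
Z/II-2 aff ·: Zz|ZZ
Z/III-1 ? II-2×II-1: zz|Zz|ZZ
⇒ Z over [I-1,I-2,II-1,II-2,III-1]: 37 consistent

III-1 ∈ {Uu ZZ, Uu Zz, Uu zz, uu ZZ, uu Zz, uu zz}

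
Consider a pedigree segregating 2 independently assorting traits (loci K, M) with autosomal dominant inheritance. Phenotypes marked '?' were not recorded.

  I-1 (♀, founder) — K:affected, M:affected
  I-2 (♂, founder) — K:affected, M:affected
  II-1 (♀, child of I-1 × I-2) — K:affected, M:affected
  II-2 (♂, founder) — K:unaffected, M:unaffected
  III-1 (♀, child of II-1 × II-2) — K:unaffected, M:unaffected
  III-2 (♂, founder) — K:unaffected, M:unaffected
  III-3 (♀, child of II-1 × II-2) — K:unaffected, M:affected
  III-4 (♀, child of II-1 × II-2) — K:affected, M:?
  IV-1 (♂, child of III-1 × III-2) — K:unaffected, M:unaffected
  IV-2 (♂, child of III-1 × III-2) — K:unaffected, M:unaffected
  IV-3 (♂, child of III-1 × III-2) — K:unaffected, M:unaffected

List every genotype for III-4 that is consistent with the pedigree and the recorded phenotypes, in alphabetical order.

III-4 ∈ {Kk Mm, Kk mm}

K/I-1 aff ·: Kk|KK
K/I-2 aff ·: Kk|KK
K/II-1 aff I-1×I-2: Kk
K/II-2 un ·: kk
K/III-1 un II-1×II-2: kk
K/III-2 un ·: kk
K/III-3 un II-1×II-2: kk
K/III-4 aff II-1×II-2: Kk
K/IV-1 un III-1×III-2: kk
K/IV-2 un III-1×III-2: kk
K/IV-3 un III-1×III-2: kk
⇒ K over [I-1,I-2,II-1,II-2,III-1,III-2,III-3,III-4,IV-1,IV-2,IV-3]: 3 consistent
M/I-1 aff ·: Mm|MM
M/I-2 aff ·: Mm|MM
M/II-1 aff I-1×I-2: Mm
M/II-2 un ·: mm
M/III-1 un II-1×II-2: mm
M/III-2 un ·: mm
M/III-3 aff II-1×II-2: Mm
M/III-4 ? II-1×II-2: mm|Mm
M/IV-1 un III-1×III-2: mm
M/IV-2 un III-1×III-2: mm
M/IV-3 un III-1×III-2: mm
⇒ M over [I-1,I-2,II-1,II-2,III-1,III-2,III-3,III-4,IV-1,IV-2,IV-3]: 6 consistent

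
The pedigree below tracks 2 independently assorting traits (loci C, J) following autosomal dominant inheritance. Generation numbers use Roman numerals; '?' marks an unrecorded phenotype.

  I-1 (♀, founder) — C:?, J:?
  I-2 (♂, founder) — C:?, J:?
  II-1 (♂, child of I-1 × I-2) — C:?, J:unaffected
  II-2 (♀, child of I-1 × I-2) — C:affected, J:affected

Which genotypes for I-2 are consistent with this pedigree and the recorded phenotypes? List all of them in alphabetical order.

I-2 ∈ {CC Jj, CC jj, Cc Jj, Cc jj, cc Jj, cc jj}

C/I-1 ? ·: cc|Cc|CC
C/I-2 ? ·: cc|Cc|CC
C/II-1 ? I-1×I-2: cc|Cc|CC
C/II-2 aff I-1×I-2: Cc|CC
⇒ C over [I-1,I-2,II-1,II-2]: 21 consistent
J/I-1 ? ·: jj|Jj
J/I-2 ? ·: jj|Jj
J/II-1 un I-1×I-2: jj
J/II-2 aff I-1×I-2: Jj|JJ
⇒ J over [I-1,I-2,II-1,II-2]: 4 consistent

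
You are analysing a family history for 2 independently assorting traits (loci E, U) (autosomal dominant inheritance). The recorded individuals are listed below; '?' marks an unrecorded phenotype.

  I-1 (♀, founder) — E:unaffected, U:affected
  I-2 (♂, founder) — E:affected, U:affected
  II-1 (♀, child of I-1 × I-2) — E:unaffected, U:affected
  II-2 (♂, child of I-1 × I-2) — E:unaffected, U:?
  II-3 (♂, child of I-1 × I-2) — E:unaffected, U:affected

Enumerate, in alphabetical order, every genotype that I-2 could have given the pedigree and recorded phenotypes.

I-2 ∈ {Ee UU, Ee Uu}

E/I-1 un ·: ee
E/I-2 aff ·: Ee
E/II-1 un I-1×I-2: ee
E/II-2 un I-1×I-2: ee
E/II-3 un I-1×I-2: ee
⇒ E over [I-1,I-2,II-1,II-2,II-3]: 1 consistent
U/I-1 aff ·: Uu|UU
U/I-2 aff ·: Uu|UU
U/II-1 aff I-1×I-2: Uu|UU
U/II-2 ? I-1×I-2: uu|Uu|UU
U/II-3 aff I-1×I-2: Uu|UU
⇒ U over [I-1,I-2,II-1,II-2,II-3]: 29 consistent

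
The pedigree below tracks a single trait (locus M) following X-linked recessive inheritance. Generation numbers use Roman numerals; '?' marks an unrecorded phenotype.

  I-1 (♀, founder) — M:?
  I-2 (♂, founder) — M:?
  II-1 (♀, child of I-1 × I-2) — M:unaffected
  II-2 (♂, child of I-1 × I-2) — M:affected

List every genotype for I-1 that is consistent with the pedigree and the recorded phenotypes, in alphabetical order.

M/I-1 ? ·: X^MX^m|X^mX^m
M/I-2 ? ·: X^MY|X^mY
M/II-1 un I-1×I-2: X^MX^M|X^MX^m
M/II-2 aff I-1×I-2: X^mY
⇒ M over [I-1,I-2,II-1,II-2]: 4 consistent

I-1 ∈ {X^MX^m, X^mX^m}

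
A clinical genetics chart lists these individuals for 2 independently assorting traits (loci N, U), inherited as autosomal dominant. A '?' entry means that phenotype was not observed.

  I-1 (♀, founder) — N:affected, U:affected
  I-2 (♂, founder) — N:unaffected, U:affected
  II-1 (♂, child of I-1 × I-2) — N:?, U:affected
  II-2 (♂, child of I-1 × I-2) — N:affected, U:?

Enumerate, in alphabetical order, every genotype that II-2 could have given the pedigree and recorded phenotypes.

II-2 ∈ {Nn UU, Nn Uu, Nn uu}

N/I-1 aff ·: Nn|NN
N/I-2 un ·: nn
N/II-1 ? I-1×I-2: nn|Nn
N/II-2 aff I-1×I-2: Nn
⇒ N over [I-1,I-2,II-1,II-2]: 3 consistent
U/I-1 aff ·: Uu|UU
U/I-2 aff ·: Uu|UU
U/II-1 aff I-1×I-2: Uu|UU
U/II-2 ? I-1×I-2: uu|Uu|UU
⇒ U over [I-1,I-2,II-1,II-2]: 15 consistent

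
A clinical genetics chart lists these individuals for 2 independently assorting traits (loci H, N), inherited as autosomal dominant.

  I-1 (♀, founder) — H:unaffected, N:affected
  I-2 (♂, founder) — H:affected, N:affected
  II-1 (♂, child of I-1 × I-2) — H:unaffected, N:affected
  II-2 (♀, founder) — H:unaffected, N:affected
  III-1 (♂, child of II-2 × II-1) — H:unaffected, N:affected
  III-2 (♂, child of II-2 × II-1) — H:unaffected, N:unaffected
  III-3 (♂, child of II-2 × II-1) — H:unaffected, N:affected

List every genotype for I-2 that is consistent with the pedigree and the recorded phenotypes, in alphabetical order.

I-2 ∈ {Hh NN, Hh Nn}

H/I-1 un ·: hh
H/I-2 aff ·: Hh
H/II-1 un I-1×I-2: hh
H/II-2 un ·: hh
H/III-1 un II-2×II-1: hh
H/III-2 un II-2×II-1: hh
H/III-3 un II-2×II-1: hh
⇒ H over [I-1,I-2,II-1,II-2,III-1,III-2,III-3]: 1 consistent
N/I-1 aff ·: Nn|NN
N/I-2 aff ·: Nn|NN
N/II-1 aff I-1×I-2: Nn
N/II-2 aff ·: Nn
N/III-1 aff II-2×II-1: Nn|NN
N/III-2 un II-2×II-1: nn
N/III-3 aff II-2×II-1: Nn|NN
⇒ N over [I-1,I-2,II-1,II-2,III-1,III-2,III-3]: 12 consistent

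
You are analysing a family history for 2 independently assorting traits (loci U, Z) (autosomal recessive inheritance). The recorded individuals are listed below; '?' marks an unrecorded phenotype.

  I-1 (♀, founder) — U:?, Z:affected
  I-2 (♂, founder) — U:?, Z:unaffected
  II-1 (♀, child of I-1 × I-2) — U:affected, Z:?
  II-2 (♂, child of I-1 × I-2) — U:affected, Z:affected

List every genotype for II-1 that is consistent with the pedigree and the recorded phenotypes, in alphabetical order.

U/I-1 ? ·: Uu|uu
U/I-2 ? ·: Uu|uu
U/II-1 aff I-1×I-2: uu
U/II-2 aff I-1×I-2: uu
⇒ U over [I-1,I-2,II-1,II-2]: 4 consistent
Z/I-1 aff ·: zz
Z/I-2 un ·: Zz
Z/II-1 ? I-1×I-2: Zz|zz
Z/II-2 aff I-1×I-2: zz
⇒ Z over [I-1,I-2,II-1,II-2]: 2 consistent

II-1 ∈ {uu Zz, uu zz}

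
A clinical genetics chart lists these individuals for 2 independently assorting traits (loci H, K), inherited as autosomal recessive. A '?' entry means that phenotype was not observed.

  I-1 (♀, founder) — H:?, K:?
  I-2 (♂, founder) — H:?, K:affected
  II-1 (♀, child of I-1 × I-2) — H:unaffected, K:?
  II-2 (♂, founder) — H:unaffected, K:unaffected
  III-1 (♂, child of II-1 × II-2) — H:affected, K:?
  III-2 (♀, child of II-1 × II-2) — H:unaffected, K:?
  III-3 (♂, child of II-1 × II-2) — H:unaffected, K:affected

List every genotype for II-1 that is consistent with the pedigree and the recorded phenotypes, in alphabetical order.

II-1 ∈ {Hh Kk, Hh kk}

H/I-1 ? ·: HH|Hh|hh
H/I-2 ? ·: HH|Hh|hh
H/II-1 un I-1×I-2: Hh
H/II-2 un ·: Hh
H/III-1 aff II-1×II-2: hh
H/III-2 un II-1×II-2: HH|Hh
H/III-3 un II-1×II-2: HH|Hh
⇒ H over [I-1,I-2,II-1,II-2,III-1,III-2,III-3]: 28 consistent
K/I-1 ? ·: KK|Kk|kk
K/I-2 aff ·: kk
K/II-1 ? I-1×I-2: Kk|kk
K/II-2 un ·: Kk
K/III-1 ? II-1×II-2: KK|Kk|kk
K/III-2 ? II-1×II-2: KK|Kk|kk
K/III-3 aff II-1×II-2: kk
⇒ K over [I-1,I-2,II-1,II-2,III-1,III-2,III-3]: 26 consistent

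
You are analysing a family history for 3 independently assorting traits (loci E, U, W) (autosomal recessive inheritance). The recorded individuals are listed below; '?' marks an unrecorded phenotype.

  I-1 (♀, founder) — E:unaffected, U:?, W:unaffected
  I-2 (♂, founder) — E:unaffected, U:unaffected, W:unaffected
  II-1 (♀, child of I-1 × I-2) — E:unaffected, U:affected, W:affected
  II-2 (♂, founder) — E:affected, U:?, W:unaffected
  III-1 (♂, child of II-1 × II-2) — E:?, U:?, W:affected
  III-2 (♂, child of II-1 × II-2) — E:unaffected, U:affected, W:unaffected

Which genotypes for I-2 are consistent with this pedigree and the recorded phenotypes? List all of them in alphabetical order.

I-2 ∈ {EE Uu Ww, Ee Uu Ww}

E/I-1 un ·: EE|Ee
E/I-2 un ·: EE|Ee
E/II-1 un I-1×I-2: EE|Ee
E/II-2 aff ·: ee
E/III-1 ? II-1×II-2: Ee|ee
E/III-2 un II-1×II-2: Ee
⇒ E over [I-1,I-2,II-1,II-2,III-1,III-2]: 10 consistent
U/I-1 ? ·: Uu|uu
U/I-2 un ·: Uu
U/II-1 aff I-1×I-2: uu
U/II-2 ? ·: Uu|uu
U/III-1 ? II-1×II-2: Uu|uu
U/III-2 aff II-1×II-2: uu
⇒ U over [I-1,I-2,II-1,II-2,III-1,III-2]: 6 consistent
W/I-1 un ·: Ww
W/I-2 un ·: Ww
W/II-1 aff I-1×I-2: ww
W/II-2 un ·: Ww
W/III-1 aff II-1×II-2: ww
W/III-2 un II-1×II-2: Ww
⇒ W over [I-1,I-2,II-1,II-2,III-1,III-2]: 1 consistent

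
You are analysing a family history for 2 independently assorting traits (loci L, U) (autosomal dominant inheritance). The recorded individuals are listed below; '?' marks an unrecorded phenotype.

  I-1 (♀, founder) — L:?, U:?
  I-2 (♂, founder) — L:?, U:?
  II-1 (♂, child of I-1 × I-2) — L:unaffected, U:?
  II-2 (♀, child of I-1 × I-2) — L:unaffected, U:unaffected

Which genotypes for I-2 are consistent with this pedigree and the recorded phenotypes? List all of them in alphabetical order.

L/I-1 ? ·: ll|Ll
L/I-2 ? ·: ll|Ll
L/II-1 un I-1×I-2: ll
L/II-2 un I-1×I-2: ll
⇒ L over [I-1,I-2,II-1,II-2]: 4 consistent
U/I-1 ? ·: uu|Uu
U/I-2 ? ·: uu|Uu
U/II-1 ? I-1×I-2: uu|Uu|UU
U/II-2 un I-1×I-2: uu
⇒ U over [I-1,I-2,II-1,II-2]: 8 consistent

I-2 ∈ {Ll Uu, Ll uu, ll Uu, ll uu}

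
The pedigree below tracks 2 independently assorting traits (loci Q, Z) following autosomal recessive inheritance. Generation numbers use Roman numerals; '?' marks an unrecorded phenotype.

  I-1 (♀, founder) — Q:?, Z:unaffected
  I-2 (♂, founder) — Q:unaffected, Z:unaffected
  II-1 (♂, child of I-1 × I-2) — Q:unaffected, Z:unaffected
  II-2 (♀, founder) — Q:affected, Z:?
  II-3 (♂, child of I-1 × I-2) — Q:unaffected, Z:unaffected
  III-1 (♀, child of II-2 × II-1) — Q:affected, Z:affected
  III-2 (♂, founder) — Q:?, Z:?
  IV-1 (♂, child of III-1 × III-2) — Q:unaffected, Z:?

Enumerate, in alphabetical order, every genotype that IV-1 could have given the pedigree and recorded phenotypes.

IV-1 ∈ {Qq Zz, Qq zz}

Q/I-1 ? ·: QQ|Qq|qq
Q/I-2 un ·: QQ|Qq
Q/II-1 un I-1×I-2: Qq
Q/II-2 aff ·: qq
Q/II-3 un I-1×I-2: QQ|Qq
Q/III-1 aff II-2×II-1: qq
Q/III-2 ? ·: QQ|Qq
Q/IV-1 un III-1×III-2: Qq
⇒ Q over [I-1,I-2,II-1,II-2,II-3,III-1,III-2,IV-1]: 16 consistent
Z/I-1 un ·: ZZ|Zz
Z/I-2 un ·: ZZ|Zz
Z/II-1 un I-1×I-2: Zz
Z/II-2 ? ·: Zz|zz
Z/II-3 un I-1×I-2: ZZ|Zz
Z/III-1 aff II-2×II-1: zz
Z/III-2 ? ·: ZZ|Zz|zz
Z/IV-1 ? III-1×III-2: Zz|zz
⇒ Z over [I-1,I-2,II-1,II-2,II-3,III-1,III-2,IV-1]: 48 consistent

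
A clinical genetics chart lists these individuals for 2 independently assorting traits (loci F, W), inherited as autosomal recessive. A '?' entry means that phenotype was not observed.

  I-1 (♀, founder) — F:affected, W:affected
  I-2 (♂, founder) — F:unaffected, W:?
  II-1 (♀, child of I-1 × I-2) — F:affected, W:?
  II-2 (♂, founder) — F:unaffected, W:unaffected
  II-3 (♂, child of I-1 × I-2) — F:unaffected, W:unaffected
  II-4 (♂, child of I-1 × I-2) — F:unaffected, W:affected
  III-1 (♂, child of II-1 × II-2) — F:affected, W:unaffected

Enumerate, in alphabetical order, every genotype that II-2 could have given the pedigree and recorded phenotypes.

F/I-1 aff ·: ff
F/I-2 un ·: Ff
F/II-1 aff I-1×I-2: ff
F/II-2 un ·: Ff
F/II-3 un I-1×I-2: Ff
F/II-4 un I-1×I-2: Ff
F/III-1 aff II-1×II-2: ff
⇒ F over [I-1,I-2,II-1,II-2,II-3,II-4,III-1]: 1 consistent
W/I-1 aff ·: ww
W/I-2 ? ·: Ww
W/II-1 ? I-1×I-2: Ww|ww
W/II-2 un ·: WW|Ww
W/II-3 un I-1×I-2: Ww
W/II-4 aff I-1×I-2: ww
W/III-1 un II-1×II-2: WW|Ww
⇒ W over [I-1,I-2,II-1,II-2,II-3,II-4,III-1]: 6 consistent

II-2 ∈ {Ff WW, Ff Ww}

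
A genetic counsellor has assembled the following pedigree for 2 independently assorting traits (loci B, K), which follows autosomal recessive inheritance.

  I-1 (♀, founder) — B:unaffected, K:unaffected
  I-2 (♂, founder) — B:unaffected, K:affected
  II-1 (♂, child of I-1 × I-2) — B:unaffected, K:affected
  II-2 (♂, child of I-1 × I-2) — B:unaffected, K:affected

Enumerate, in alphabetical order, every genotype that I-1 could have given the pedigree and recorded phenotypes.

B/I-1 un ·: BB|Bb
B/I-2 un ·: BB|Bb
B/II-1 un I-1×I-2: BB|Bb
B/II-2 un I-1×I-2: BB|Bb
⇒ B over [I-1,I-2,II-1,II-2]: 13 consistent
K/I-1 un ·: Kk
K/I-2 aff ·: kk
K/II-1 aff I-1×I-2: kk
K/II-2 aff I-1×I-2: kk
⇒ K over [I-1,I-2,II-1,II-2]: 1 consistent

I-1 ∈ {BB Kk, Bb Kk}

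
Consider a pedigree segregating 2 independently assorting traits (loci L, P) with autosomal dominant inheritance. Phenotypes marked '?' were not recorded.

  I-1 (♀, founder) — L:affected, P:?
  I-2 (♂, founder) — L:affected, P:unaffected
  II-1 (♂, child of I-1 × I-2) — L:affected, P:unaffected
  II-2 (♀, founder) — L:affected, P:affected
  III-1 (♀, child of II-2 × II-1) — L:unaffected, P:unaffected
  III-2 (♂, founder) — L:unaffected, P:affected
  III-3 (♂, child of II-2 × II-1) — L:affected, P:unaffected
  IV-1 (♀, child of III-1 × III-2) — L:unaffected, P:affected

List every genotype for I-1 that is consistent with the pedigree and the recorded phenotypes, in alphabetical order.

I-1 ∈ {LL Pp, LL pp, Ll Pp, Ll pp}

L/I-1 aff ·: Ll|LL
L/I-2 aff ·: Ll|LL
L/II-1 aff I-1×I-2: Ll
L/II-2 aff ·: Ll
L/III-1 un II-2×II-1: ll
L/III-2 un ·: ll
L/III-3 aff II-2×II-1: Ll|LL
L/IV-1 un III-1×III-2: ll
⇒ L over [I-1,I-2,II-1,II-2,III-1,III-2,III-3,IV-1]: 6 consistent
P/I-1 ? ·: pp|Pp
P/I-2 un ·: pp
P/II-1 un I-1×I-2: pp
P/II-2 aff ·: Pp
P/III-1 un II-2×II-1: pp
P/III-2 aff ·: Pp|PP
P/III-3 un II-2×II-1: pp
P/IV-1 aff III-1×III-2: Pp
⇒ P over [I-1,I-2,II-1,II-2,III-1,III-2,III-3,IV-1]: 4 consistent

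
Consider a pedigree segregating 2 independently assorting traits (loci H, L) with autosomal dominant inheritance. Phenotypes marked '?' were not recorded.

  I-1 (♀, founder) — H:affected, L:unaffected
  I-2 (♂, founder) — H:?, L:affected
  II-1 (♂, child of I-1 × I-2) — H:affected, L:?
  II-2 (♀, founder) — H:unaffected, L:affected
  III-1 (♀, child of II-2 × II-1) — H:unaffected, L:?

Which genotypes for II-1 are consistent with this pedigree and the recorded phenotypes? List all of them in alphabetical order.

H/I-1 aff ·: Hh|HH
H/I-2 ? ·: hh|Hh|HH
H/II-1 aff I-1×I-2: Hh
H/II-2 un ·: hh
H/III-1 un II-2×II-1: hh
⇒ H over [I-1,I-2,II-1,II-2,III-1]: 5 consistent
L/I-1 un ·: ll
L/I-2 aff ·: Ll|LL
L/II-1 ? I-1×I-2: ll|Ll
L/II-2 aff ·: Ll|LL
L/III-1 ? II-2×II-1: ll|Ll|LL
⇒ L over [I-1,I-2,II-1,II-2,III-1]: 13 consistent

II-1 ∈ {Hh Ll, Hh ll}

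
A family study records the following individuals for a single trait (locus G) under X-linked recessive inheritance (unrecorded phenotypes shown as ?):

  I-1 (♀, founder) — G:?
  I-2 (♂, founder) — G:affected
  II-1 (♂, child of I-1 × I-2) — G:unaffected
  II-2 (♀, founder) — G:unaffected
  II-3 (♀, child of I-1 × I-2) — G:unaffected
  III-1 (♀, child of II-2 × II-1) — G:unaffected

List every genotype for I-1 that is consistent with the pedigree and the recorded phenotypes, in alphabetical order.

I-1 ∈ {X^GX^G, X^GX^g}

G/I-1 ? ·: X^GX^G|X^GX^g
G/I-2 aff ·: X^gY
G/II-1 un I-1×I-2: X^GY
G/II-2 un ·: X^GX^G|X^GX^g
G/II-3 un I-1×I-2: X^GX^g
G/III-1 un II-2×II-1: X^GX^G|X^GX^g
⇒ G over [I-1,I-2,II-1,II-2,II-3,III-1]: 6 consistent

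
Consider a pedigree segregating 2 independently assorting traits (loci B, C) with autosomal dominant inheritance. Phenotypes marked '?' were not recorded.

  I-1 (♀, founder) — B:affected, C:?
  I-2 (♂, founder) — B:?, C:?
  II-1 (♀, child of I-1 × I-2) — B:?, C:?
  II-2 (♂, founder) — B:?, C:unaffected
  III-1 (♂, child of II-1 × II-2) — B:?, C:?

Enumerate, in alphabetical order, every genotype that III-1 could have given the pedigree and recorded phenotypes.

III-1 ∈ {BB Cc, BB cc, Bb Cc, Bb cc, bb Cc, bb cc}

B/I-1 aff ·: Bb|BB
B/I-2 ? ·: bb|Bb|BB
B/II-1 ? I-1×I-2: bb|Bb|BB
B/II-2 ? ·: bb|Bb|BB
B/III-1 ? II-1×II-2: bb|Bb|BB
⇒ B over [I-1,I-2,II-1,II-2,III-1]: 59 consistent
C/I-1 ? ·: cc|Cc|CC
C/I-2 ? ·: cc|Cc|CC
C/II-1 ? I-1×I-2: cc|Cc|CC
C/II-2 un ·: cc
C/III-1 ? II-1×II-2: cc|Cc
⇒ C over [I-1,I-2,II-1,II-2,III-1]: 22 consistent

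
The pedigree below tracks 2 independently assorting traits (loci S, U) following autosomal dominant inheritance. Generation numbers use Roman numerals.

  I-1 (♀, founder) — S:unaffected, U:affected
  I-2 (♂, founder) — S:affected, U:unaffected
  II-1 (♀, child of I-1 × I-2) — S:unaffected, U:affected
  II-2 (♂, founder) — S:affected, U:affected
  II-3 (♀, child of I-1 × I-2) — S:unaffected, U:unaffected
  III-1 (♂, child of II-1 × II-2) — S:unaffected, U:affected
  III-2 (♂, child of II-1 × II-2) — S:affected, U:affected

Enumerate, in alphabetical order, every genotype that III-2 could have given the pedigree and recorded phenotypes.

S/I-1 un ·: ss
S/I-2 aff ·: Ss
S/II-1 un I-1×I-2: ss
S/II-2 aff ·: Ss
S/II-3 un I-1×I-2: ss
S/III-1 un II-1×II-2: ss
S/III-2 aff II-1×II-2: Ss
⇒ S over [I-1,I-2,II-1,II-2,II-3,III-1,III-2]: 1 consistent
U/I-1 aff ·: Uu
U/I-2 un ·: uu
U/II-1 aff I-1×I-2: Uu
U/II-2 aff ·: Uu|UU
U/II-3 un I-1×I-2: uu
U/III-1 aff II-1×II-2: Uu|UU
U/III-2 aff II-1×II-2: Uu|UU
⇒ U over [I-1,I-2,II-1,II-2,II-3,III-1,III-2]: 8 consistent

III-2 ∈ {Ss UU, Ss Uu}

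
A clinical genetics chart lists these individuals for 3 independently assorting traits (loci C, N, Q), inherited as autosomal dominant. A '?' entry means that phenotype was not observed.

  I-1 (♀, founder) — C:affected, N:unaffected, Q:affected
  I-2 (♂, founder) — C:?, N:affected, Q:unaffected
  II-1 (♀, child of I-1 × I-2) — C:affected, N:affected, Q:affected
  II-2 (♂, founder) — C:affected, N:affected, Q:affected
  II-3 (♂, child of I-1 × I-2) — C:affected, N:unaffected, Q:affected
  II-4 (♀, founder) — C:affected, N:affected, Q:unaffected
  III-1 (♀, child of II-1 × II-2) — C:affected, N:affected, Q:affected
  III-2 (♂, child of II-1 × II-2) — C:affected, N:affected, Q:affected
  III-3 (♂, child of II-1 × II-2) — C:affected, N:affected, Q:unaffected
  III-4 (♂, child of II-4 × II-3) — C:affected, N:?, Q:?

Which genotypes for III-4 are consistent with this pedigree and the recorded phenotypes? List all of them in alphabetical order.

C/I-1 aff ·: Cc|CC
C/I-2 ? ·: cc|Cc|CC
C/II-1 aff I-1×I-2: Cc|CC
C/II-2 aff ·: Cc|CC
C/II-3 aff I-1×I-2: Cc|CC
C/II-4 aff ·: Cc|CC
C/III-1 aff II-1×II-2: Cc|CC
C/III-2 aff II-1×II-2: Cc|CC
C/III-3 aff II-1×II-2: Cc|CC
C/III-4 aff II-4×II-3: Cc|CC
⇒ C over [I-1,I-2,II-1,II-2,II-3,II-4,III-1,III-2,III-3,III-4]: 680 consistent
N/I-1 un ·: nn
N/I-2 aff ·: Nn
N/II-1 aff I-1×I-2: Nn
N/II-2 aff ·: Nn|NN
N/II-3 un I-1×I-2: nn
N/II-4 aff ·: Nn|NN
N/III-1 aff II-1×II-2: Nn|NN
N/III-2 aff II-1×II-2: Nn|NN
N/III-3 aff II-1×II-2: Nn|NN
N/III-4 ? II-4×II-3: nn|Nn
⇒ N over [I-1,I-2,II-1,II-2,II-3,II-4,III-1,III-2,III-3,III-4]: 48 consistent
Q/I-1 aff ·: Qq|QQ
Q/I-2 un ·: qq
Q/II-1 aff I-1×I-2: Qq
Q/II-2 aff ·: Qq
Q/II-3 aff I-1×I-2: Qq
Q/II-4 un ·: qq
Q/III-1 aff II-1×II-2: Qq|QQ
Q/III-2 aff II-1×II-2: Qq|QQ
Q/III-3 un II-1×II-2: qq
Q/III-4 ? II-4×II-3: qq|Qq
⇒ Q over [I-1,I-2,II-1,II-2,II-3,II-4,III-1,III-2,III-3,III-4]: 16 consistent

III-4 ∈ {CC Nn Qq, CC Nn qq, CC nn Qq, CC nn qq, Cc Nn Qq, Cc Nn qq, Cc nn Qq, Cc nn qq}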